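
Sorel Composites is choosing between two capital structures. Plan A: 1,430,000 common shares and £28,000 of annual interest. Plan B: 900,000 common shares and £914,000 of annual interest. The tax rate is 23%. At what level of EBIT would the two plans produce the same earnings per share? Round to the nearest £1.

Set EPS_A = EPS_B: (EBIT − £28,000)(1 − 0.23) ÷ 1,430,000 = (EBIT − £914,000)(1 − 0.23) ÷ 900,000.
The (1 − t) factor cancels: (EBIT − 28,000) × 900,000 = (EBIT − 914,000) × 1,430,000.
EBIT × (1,430,000 − 900,000) = 914,000 × 1,430,000 − 28,000 × 900,000 = 1,281,820,000,000, so EBIT = 1,281,820,000,000 ÷ 530,000 = 2,418,528.30.

£2,418,528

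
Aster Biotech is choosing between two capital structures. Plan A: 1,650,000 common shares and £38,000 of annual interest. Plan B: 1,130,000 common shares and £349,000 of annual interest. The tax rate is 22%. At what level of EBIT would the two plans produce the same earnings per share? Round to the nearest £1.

Set EPS_A = EPS_B: (EBIT − £38,000)(1 − 0.22) ÷ 1,650,000 = (EBIT − £349,000)(1 − 0.22) ÷ 1,130,000.
Cancelling (1 − t) and cross-multiplying: 1,130,000·(EBIT − 38,000) = 1,650,000·(EBIT − 349,000).
Solving, EBIT = (349,000·1,650,000 − 38,000·1,130,000) / (1,650,000 − 1,130,000) = 532,910,000,000 / 520,000 = 1,024,826.92.

£1,024,827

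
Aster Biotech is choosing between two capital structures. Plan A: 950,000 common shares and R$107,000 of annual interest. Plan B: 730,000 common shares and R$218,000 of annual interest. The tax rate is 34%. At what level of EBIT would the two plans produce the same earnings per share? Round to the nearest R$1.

At indifference, (EBIT − 107,000)(1 − t)/950,000 = (EBIT − 218,000)(1 − t)/730,000.
The (1 − t) factor cancels: (EBIT − 107,000) × 730,000 = (EBIT − 218,000) × 950,000.
EBIT × (950,000 − 730,000) = 218,000 × 950,000 − 107,000 × 730,000 = 128,990,000,000, so EBIT = 128,990,000,000 ÷ 220,000 = 586,318.18.

R$586,318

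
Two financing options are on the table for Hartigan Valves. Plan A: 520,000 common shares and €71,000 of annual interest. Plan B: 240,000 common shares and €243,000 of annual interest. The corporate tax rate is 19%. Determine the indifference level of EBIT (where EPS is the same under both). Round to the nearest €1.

Set EPS_A = EPS_B: (EBIT − €71,000)(1 − 0.19) ÷ 520,000 = (EBIT − €243,000)(1 − 0.19) ÷ 240,000.
Cancelling (1 − t) and cross-multiplying: 240,000·(EBIT − 71,000) = 520,000·(EBIT − 243,000).
Solving, EBIT = (243,000·520,000 − 71,000·240,000) / (520,000 − 240,000) = 109,320,000,000 / 280,000 = 390,428.57.

€390,429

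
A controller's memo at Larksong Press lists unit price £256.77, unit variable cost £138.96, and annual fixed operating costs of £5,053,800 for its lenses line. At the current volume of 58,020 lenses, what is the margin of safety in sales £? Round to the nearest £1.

Each unit contributes £256.77 − £138.96 = £117.81. Break-even units = £5,053,800 ÷ £117.81 = 42,897.89; break-even revenue = 42,897.89 × £256.77 = £11,014,890.30.
Actual sales revenue = 58,020 × £256.77 = £14,897,795.40.
Margin of safety = £14,897,795.40 − £11,014,890.30 = £3,882,905.

£3,882,905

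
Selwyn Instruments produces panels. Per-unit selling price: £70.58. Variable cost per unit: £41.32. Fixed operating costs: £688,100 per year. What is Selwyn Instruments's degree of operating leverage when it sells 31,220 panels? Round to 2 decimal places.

At 31,220 units, contribution = 31,220 × £29.26 = £913,497.20.
Subtracting fixed costs: EBIT = £913,497.20 − £688,100 = £225,397.20.
Degree of operating leverage = £913,497.20 / £225,397.20 = 4.0528.

4.05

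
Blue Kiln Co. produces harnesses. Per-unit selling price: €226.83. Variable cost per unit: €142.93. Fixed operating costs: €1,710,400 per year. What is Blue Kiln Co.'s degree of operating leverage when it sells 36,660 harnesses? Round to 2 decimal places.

2.25

Contribution at this volume is 36,660 × €83.90 = €3,075,774.00.
Subtracting fixed costs: EBIT = €3,075,774.00 − €1,710,400 = €1,365,374.00.
Degree of operating leverage = €3,075,774.00 / €1,365,374.00 = 2.2527.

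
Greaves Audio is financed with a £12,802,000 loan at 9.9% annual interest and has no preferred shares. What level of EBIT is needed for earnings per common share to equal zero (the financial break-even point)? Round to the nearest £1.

£1,267,398

Annual interest = 9.9% × £12,802,000 = £1,267,398.00.
With no preferred dividends, EPS = 0 when EBIT exactly covers interest, so the financial break-even EBIT is £1,267,398.00.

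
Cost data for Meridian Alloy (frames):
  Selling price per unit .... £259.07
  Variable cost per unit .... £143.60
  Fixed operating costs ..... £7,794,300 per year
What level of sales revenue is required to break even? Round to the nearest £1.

Contribution margin per unit = £259.07 − £143.60 = £115.47, a CM ratio of £115.47 ÷ £259.07 = 0.4457.
Break-even sales = FC ÷ CM ratio = £7,794,300 × £259.07 / £115.47 = £17,487,393.

£17,487,393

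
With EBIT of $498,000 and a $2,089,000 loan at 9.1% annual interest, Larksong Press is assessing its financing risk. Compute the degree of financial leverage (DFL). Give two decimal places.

Interest = $190,099.00.
Degree of financial leverage = EBIT / (EBIT − interest) = $498,000 / $307,901.00 = 1.6174.

1.62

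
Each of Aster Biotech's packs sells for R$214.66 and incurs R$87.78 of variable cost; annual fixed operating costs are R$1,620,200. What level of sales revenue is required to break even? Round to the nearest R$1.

R$2,741,111

Contribution margin per unit = R$214.66 − R$87.78 = R$126.88, a CM ratio of R$126.88 ÷ R$214.66 = 0.5911.
Break-even sales = FC ÷ CM ratio = R$1,620,200 × R$214.66 / R$126.88 = R$2,741,111.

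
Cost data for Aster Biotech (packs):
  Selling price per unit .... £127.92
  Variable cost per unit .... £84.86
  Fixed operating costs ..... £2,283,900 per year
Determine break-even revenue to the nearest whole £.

£6,784,870

CM per unit = £127.92 − £84.86 = £43.06; CM ratio = £43.06 / £127.92 = 0.3366.
Break-even sales = FC ÷ CM ratio = £2,283,900 × £127.92 / £43.06 = £6,784,870.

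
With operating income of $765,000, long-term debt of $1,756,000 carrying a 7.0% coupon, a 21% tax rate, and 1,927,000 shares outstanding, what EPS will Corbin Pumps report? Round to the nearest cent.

Interest = $122,920.00, so EBT = $765,000 − $122,920.00 = $642,080.00.
Net income = $642,080.00 × (1 − 0.21) = $507,243.20.
Per share: $507,243.20 / 1,927,000 shares = $0.26.

$0.26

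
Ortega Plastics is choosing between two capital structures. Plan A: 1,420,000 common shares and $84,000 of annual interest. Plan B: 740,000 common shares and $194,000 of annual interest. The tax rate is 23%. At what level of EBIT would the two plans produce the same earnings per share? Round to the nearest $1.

Set EPS_A = EPS_B: (EBIT − $84,000)(1 − 0.23) ÷ 1,420,000 = (EBIT − $194,000)(1 − 0.23) ÷ 740,000.
Cancelling (1 − t) and cross-multiplying: 740,000·(EBIT − 84,000) = 1,420,000·(EBIT − 194,000).
Solving, EBIT = (194,000·1,420,000 − 84,000·740,000) / (1,420,000 − 740,000) = 213,320,000,000 / 680,000 = 313,705.88.

$313,706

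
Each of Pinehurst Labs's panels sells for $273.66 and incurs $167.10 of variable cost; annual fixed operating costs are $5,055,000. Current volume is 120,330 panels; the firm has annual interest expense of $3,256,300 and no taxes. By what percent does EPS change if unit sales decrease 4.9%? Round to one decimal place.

-13.9%

At 120,330 units, contribution = 120,330 × $106.56 = $12,822,364.80.
Operating income = contribution − fixed costs = $12,822,364.80 − $5,055,000 = $7,767,364.80.
Interest = $3,256,300.00, so EBIT − I = $4,511,064.80.
Degree of combined leverage = contribution ÷ (EBIT − I) = $12,822,364.80 ÷ $4,511,064.80 = 2.8424.
%ΔEPS = DCL × %ΔSales = 2.8424 × -4.9% = -13.9%.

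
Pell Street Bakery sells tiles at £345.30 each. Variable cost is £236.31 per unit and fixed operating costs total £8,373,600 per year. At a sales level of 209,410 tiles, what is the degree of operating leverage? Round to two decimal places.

Contribution at this volume is 209,410 × £108.99 = £22,823,595.90.
Subtracting fixed costs: EBIT = £22,823,595.90 − £8,373,600 = £14,449,995.90.
Degree of operating leverage = £22,823,595.90 / £14,449,995.90 = 1.5795.

1.58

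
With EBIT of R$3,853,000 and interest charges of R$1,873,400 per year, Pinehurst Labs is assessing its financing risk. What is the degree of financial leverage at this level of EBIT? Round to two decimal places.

1.95

Interest = R$1,873,400.00.
Degree of financial leverage = EBIT / (EBIT − interest) = R$3,853,000 / R$1,979,600.00 = 1.9464.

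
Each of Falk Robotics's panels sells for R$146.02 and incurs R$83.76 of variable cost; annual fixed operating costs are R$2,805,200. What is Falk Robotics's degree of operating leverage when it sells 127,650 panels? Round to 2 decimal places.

Contribution at this volume is 127,650 × R$62.26 = R$7,947,489.00.
EBIT = R$7,947,489.00 − R$2,805,200 = R$5,142,289.00.
So DOL = total CM / EBIT = R$7,947,489.00 / R$5,142,289.00 = 1.5455.

1.55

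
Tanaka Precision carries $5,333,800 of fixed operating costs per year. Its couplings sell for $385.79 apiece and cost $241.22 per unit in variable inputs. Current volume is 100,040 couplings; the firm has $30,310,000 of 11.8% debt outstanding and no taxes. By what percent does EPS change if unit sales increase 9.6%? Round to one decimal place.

Total contribution margin = 100,040 × $144.57 = $14,462,782.80.
EBIT = $14,462,782.80 − $5,333,800 = $9,128,982.80.
After interest of $3,576,580.00, pre-tax earnings = $5,552,402.80.
DCL = total CM / (EBIT − I) = $14,462,782.80 / $5,552,402.80 = 2.6048.
%ΔEPS = DCL × %ΔSales = 2.6048 × +9.6% = +25.0%.

+25.0%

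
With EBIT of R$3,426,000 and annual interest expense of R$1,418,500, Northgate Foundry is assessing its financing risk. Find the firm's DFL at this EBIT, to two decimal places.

Interest = R$1,418,500.00.
DFL = EBIT ÷ (EBIT − I) = R$3,426,000 ÷ (R$3,426,000 − R$1,418,500.00) = R$3,426,000 ÷ R$2,007,500.00 = 1.7066.

1.71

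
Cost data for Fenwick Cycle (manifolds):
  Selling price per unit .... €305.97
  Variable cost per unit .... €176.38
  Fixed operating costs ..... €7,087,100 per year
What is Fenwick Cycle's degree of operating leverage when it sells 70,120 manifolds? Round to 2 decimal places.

4.54

Total contribution margin = 70,120 × €129.59 = €9,086,850.80.
Operating income = contribution − fixed costs = €9,086,850.80 − €7,087,100 = €1,999,750.80.
So DOL = total CM / EBIT = €9,086,850.80 / €1,999,750.80 = 4.5440.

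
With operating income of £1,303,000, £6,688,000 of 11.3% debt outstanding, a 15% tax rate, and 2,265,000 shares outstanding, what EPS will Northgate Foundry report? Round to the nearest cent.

£0.21

Interest = £755,744.00, so EBT = £1,303,000 − £755,744.00 = £547,256.00.
After tax at 15%: net income = £547,256.00 × 0.85 = £465,167.60.
Per share: £465,167.60 / 2,265,000 shares = £0.21.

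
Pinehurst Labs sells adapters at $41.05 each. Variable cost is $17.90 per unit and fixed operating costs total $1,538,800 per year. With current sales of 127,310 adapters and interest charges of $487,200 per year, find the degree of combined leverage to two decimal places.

3.20

Contribution at this volume is 127,310 × $23.15 = $2,947,226.50.
EBIT = $2,947,226.50 − $1,538,800 = $1,408,426.50. Interest = $487,200.00.
DOL = $2,947,226.50 ÷ $1,408,426.50 = 2.0926; DFL = $1,408,426.50 ÷ $921,226.50 = 1.5289.
Combined leverage = 2.0926 × 1.5289 = 3.1994.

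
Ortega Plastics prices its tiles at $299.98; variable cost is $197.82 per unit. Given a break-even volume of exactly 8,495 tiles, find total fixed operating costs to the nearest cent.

Contribution margin per unit = $299.98 − $197.82 = $102.16.
Since BE = FC / CM, FC = 8,495 × $102.16 = $867,849.20.

$867,849.20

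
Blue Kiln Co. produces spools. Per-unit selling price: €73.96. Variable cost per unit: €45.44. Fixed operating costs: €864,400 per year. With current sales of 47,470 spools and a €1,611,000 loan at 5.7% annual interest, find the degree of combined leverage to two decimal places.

At 47,470 units, contribution = 47,470 × €28.52 = €1,353,844.40.
Operating income = contribution − fixed costs = €1,353,844.40 − €864,400 = €489,444.40. Interest = €91,827.00.
DOL = €1,353,844.40 ÷ €489,444.40 = 2.7661; DFL = €489,444.40 ÷ €397,617.40 = 1.2309.
DCL = DOL × DFL = 2.7661 × 1.2309 = 3.4048.

3.40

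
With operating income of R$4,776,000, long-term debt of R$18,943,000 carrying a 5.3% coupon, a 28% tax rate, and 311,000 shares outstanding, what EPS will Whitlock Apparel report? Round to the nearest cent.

R$8.73

Interest = R$1,003,979.00, so EBT = R$4,776,000 − R$1,003,979.00 = R$3,772,021.00.
Net income = R$3,772,021.00 × (1 − 0.28) = R$2,715,855.12.
Per share: R$2,715,855.12 / 311,000 shares = R$8.73.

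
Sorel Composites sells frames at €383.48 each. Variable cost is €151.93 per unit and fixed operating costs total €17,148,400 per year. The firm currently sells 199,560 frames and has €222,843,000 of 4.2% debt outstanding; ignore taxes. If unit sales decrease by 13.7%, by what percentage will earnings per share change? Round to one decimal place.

-32.1%

Contribution at this volume is 199,560 × €231.55 = €46,208,118.00.
EBIT = €46,208,118.00 − €17,148,400 = €29,059,718.00.
Interest = €9,359,406.00, so EBIT − I = €19,700,312.00.
Degree of combined leverage = contribution ÷ (EBIT − I) = €46,208,118.00 ÷ €19,700,312.00 = 2.3456.
%ΔEPS = DCL × %ΔSales = 2.3456 × -13.7% = -32.1%.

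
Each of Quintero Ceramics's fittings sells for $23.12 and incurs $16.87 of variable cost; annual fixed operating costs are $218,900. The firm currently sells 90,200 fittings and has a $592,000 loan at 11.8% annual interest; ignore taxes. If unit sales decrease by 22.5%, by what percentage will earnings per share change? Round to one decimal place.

At 90,200 units, contribution = 90,200 × $6.25 = $563,750.00.
Subtracting fixed costs: EBIT = $563,750.00 − $218,900 = $344,850.00.
After interest of $69,856.00, pre-tax earnings = $274,994.00.
Degree of combined leverage = contribution ÷ (EBIT − I) = $563,750.00 ÷ $274,994.00 = 2.0500.
EPS therefore changes by 2.0500 × (-22.5%) = -46.1%.

-46.1%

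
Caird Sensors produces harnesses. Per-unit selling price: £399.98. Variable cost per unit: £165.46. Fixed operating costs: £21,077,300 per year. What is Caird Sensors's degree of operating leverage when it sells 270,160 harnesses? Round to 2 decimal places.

1.50

Contribution at this volume is 270,160 × £234.52 = £63,357,923.20.
Subtracting fixed costs: EBIT = £63,357,923.20 − £21,077,300 = £42,280,623.20.
DOL = contribution ÷ EBIT = £63,357,923.20 ÷ £42,280,623.20 = 1.4985.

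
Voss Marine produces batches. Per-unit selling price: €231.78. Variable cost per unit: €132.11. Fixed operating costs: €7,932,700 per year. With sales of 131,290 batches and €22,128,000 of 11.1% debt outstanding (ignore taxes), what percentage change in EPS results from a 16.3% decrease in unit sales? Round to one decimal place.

-79.1%

Contribution at this volume is 131,290 × €99.67 = €13,085,674.30.
Subtracting fixed costs: EBIT = €13,085,674.30 − €7,932,700 = €5,152,974.30.
Interest = €2,456,208.00, so EBIT − I = €2,696,766.30.
Degree of combined leverage = contribution ÷ (EBIT − I) = €13,085,674.30 ÷ €2,696,766.30 = 4.8524.
%ΔEPS = DCL × %ΔSales = 4.8524 × -16.3% = -79.1%.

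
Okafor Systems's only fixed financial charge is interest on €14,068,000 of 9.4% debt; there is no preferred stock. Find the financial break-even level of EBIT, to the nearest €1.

€1,322,392

Annual interest = 9.4% × €14,068,000 = €1,322,392.00.
With no preferred dividends, EPS = 0 when EBIT exactly covers interest, so the financial break-even EBIT is €1,322,392.00.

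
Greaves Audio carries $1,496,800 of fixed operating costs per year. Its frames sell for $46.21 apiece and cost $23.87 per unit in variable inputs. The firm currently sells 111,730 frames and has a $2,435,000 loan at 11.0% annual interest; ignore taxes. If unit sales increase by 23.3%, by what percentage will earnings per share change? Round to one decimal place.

Total contribution margin = 111,730 × $22.34 = $2,496,048.20.
Subtracting fixed costs: EBIT = $2,496,048.20 − $1,496,800 = $999,248.20.
Interest = $267,850.00, so EBIT − I = $731,398.20.
DCL = total CM / (EBIT − I) = $2,496,048.20 / $731,398.20 = 3.4127.
%ΔEPS = DCL × %ΔSales = 3.4127 × +23.3% = +79.5%.

+79.5%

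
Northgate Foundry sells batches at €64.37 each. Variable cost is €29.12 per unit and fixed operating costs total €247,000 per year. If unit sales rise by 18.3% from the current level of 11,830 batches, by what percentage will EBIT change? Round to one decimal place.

At 11,830 units, contribution = 11,830 × €35.25 = €417,007.50.
EBIT = €417,007.50 − €247,000 = €170,007.50.
Degree of operating leverage = €417,007.50 / €170,007.50 = 2.4529.
So EBIT moves 2.4529 × (+18.3%) = +44.9%.

+44.9%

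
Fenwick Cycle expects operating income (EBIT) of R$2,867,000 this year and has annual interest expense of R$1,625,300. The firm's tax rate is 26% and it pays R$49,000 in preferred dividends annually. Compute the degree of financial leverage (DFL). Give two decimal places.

Interest = R$1,625,300.00.
Preferred dividends grossed up pre-tax: R$49,000 / (1 − 0.26) = R$66,216.22.
DFL = EBIT ÷ [EBIT − I − D_p/(1−t)] = R$2,867,000 ÷ [R$2,867,000 − R$1,625,300.00 − R$66,216.22] = R$2,867,000 ÷ R$1,175,483.78 = 2.4390.

2.44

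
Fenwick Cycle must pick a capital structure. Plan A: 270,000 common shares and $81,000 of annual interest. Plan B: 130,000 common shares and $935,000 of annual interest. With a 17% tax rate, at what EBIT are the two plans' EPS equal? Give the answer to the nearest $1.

$1,728,000

Set EPS_A = EPS_B: (EBIT − $81,000)(1 − 0.17) ÷ 270,000 = (EBIT − $935,000)(1 − 0.17) ÷ 130,000.
The (1 − t) factor cancels: (EBIT − 81,000) × 130,000 = (EBIT − 935,000) × 270,000.
EBIT × (270,000 − 130,000) = 935,000 × 270,000 − 81,000 × 130,000 = 241,920,000,000, so EBIT = 241,920,000,000 ÷ 140,000 = 1,728,000.00.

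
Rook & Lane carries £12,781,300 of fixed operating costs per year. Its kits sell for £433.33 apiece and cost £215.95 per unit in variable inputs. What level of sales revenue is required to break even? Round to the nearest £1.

CM per unit = £433.33 − £215.95 = £217.38; CM ratio = £217.38 / £433.33 = 0.5017.
Break-even revenue = fixed costs × price ÷ CM = £12,781,300 × £433.33 ÷ £217.38 = £25,478,520.

£25,478,520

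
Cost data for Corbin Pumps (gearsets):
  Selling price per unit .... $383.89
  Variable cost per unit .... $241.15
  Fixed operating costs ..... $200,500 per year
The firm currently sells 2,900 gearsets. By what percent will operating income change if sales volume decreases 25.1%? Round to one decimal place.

Contribution at this volume is 2,900 × $142.74 = $413,946.00.
Operating income = contribution − fixed costs = $413,946.00 − $200,500 = $213,446.00.
DOL = contribution ÷ EBIT = $413,946.00 ÷ $213,446.00 = 1.9393.
%ΔEBIT = DOL × %ΔSales = 1.9393 × -25.1% = -48.7%.

-48.7%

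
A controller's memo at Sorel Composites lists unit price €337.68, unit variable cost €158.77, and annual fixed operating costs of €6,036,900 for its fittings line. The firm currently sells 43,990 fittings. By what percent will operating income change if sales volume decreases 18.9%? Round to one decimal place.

Contribution at this volume is 43,990 × €178.91 = €7,870,250.90.
EBIT = €7,870,250.90 − €6,036,900 = €1,833,350.90.
DOL = contribution ÷ EBIT = €7,870,250.90 ÷ €1,833,350.90 = 4.2928.
%ΔEBIT = DOL × %ΔSales = 4.2928 × -18.9% = -81.1%.

-81.1%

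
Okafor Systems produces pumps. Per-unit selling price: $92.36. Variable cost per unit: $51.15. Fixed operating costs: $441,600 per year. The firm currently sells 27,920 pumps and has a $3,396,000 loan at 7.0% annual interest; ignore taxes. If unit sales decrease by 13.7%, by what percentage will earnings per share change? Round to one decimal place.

Total contribution margin = 27,920 × $41.21 = $1,150,583.20.
Operating income = contribution − fixed costs = $1,150,583.20 − $441,600 = $708,983.20.
After interest of $237,720.00, pre-tax earnings = $471,263.20.
Degree of combined leverage = contribution ÷ (EBIT − I) = $1,150,583.20 ÷ $471,263.20 = 2.4415.
EPS therefore changes by 2.4415 × (-13.7%) = -33.4%.

-33.4%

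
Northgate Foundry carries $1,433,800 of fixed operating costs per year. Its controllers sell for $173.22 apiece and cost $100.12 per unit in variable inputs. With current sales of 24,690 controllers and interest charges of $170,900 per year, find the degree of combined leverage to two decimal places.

9.02

Contribution at this volume is 24,690 × $73.10 = $1,804,839.00.
EBIT = $1,804,839.00 − $1,433,800 = $371,039.00. Interest = $170,900.00, so EBIT − I = $200,139.00.
Degree of total leverage = total CM / (EBIT − interest) = $1,804,839.00 / $200,139.00 = 9.0179.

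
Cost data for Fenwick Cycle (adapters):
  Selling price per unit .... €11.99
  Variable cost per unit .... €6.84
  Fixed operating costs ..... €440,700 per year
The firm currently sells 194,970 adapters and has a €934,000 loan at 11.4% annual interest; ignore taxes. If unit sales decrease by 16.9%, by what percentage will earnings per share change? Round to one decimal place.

-37.1%

Contribution at this volume is 194,970 × €5.15 = €1,004,095.50.
Subtracting fixed costs: EBIT = €1,004,095.50 − €440,700 = €563,395.50.
Interest = €106,476.00, so EBIT − I = €456,919.50.
Degree of combined leverage = contribution ÷ (EBIT − I) = €1,004,095.50 ÷ €456,919.50 = 2.1975.
%ΔEPS = DCL × %ΔSales = 2.1975 × -16.9% = -37.1%.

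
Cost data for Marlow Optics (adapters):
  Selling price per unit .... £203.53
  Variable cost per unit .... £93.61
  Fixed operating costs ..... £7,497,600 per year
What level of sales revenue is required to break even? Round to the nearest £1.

£13,882,701

CM per unit = £203.53 − £93.61 = £109.92; CM ratio = £109.92 / £203.53 = 0.5401.
Break-even revenue = fixed costs × price ÷ CM = £7,497,600 × £203.53 ÷ £109.92 = £13,882,701.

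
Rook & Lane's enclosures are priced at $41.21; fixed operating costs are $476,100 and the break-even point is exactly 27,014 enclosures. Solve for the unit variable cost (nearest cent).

At break-even, FC = Q × (P − VC), so P − VC = $476,100 ÷ 27,014 = $17.6242.
Variable cost per unit = $41.21 − $17.6242 = $23.59.

$23.59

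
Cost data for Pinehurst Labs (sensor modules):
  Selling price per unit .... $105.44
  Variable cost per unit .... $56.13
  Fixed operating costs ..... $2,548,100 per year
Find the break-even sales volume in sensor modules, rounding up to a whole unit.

Contribution margin per unit = $105.44 − $56.13 = $49.31.
Units to break even: $2,548,100 ÷ $49.31 = 51,675.12, rounded up to 51,676.

51,676 sensor modules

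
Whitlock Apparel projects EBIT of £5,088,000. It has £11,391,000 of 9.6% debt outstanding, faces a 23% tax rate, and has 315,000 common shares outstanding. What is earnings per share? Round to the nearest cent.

£9.76

Interest = £1,093,536.00, so EBT = £5,088,000 − £1,093,536.00 = £3,994,464.00.
Net income = £3,994,464.00 × (1 − 0.23) = £3,075,737.28.
EPS = £3,075,737.28 ÷ 315,000 = £9.76.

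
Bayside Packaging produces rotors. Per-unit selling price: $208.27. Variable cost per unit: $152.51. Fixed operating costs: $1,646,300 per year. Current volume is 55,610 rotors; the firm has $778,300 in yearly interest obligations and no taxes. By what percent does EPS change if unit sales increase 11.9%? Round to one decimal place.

+54.6%

Total contribution margin = 55,610 × $55.76 = $3,100,813.60.
EBIT = $3,100,813.60 − $1,646,300 = $1,454,513.60.
Interest = $778,300.00, so EBIT − I = $676,213.60.
DCL = total CM / (EBIT − I) = $3,100,813.60 / $676,213.60 = 4.5856.
EPS therefore changes by 4.5856 × (+11.9%) = +54.6%.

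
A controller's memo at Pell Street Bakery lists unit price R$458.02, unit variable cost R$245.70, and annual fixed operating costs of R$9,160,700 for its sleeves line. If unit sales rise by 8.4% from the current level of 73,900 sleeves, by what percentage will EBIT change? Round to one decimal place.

+20.2%

At 73,900 units, contribution = 73,900 × R$212.32 = R$15,690,448.00.
Subtracting fixed costs: EBIT = R$15,690,448.00 − R$9,160,700 = R$6,529,748.00.
So DOL = total CM / EBIT = R$15,690,448.00 / R$6,529,748.00 = 2.4029.
Operating income changes by 2.4029 × +8.4% = +20.2%.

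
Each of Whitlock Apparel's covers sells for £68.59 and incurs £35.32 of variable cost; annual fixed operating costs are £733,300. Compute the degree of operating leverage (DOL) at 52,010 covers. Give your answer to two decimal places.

Contribution at this volume is 52,010 × £33.27 = £1,730,372.70.
EBIT = £1,730,372.70 − £733,300 = £997,072.70.
DOL = contribution ÷ EBIT = £1,730,372.70 ÷ £997,072.70 = 1.7355.

1.74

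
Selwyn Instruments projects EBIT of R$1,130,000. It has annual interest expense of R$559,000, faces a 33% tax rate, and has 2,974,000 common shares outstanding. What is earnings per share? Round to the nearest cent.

Pre-tax income = R$1,130,000 − R$559,000.00 = R$571,000.00.
After tax at 33%: net income = R$571,000.00 × 0.67 = R$382,570.00.
Per share: R$382,570.00 / 2,974,000 shares = R$0.13.

R$0.13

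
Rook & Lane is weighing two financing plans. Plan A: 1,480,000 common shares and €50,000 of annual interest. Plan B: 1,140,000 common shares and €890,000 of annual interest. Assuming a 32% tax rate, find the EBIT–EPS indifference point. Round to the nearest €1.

At indifference, (EBIT − 50,000)(1 − t)/1,480,000 = (EBIT − 890,000)(1 − t)/1,140,000.
Cancelling (1 − t) and cross-multiplying: 1,140,000·(EBIT − 50,000) = 1,480,000·(EBIT − 890,000).
EBIT × (1,480,000 − 1,140,000) = 890,000 × 1,480,000 − 50,000 × 1,140,000 = 1,260,200,000,000, so EBIT = 1,260,200,000,000 ÷ 340,000 = 3,706,470.59.

€3,706,471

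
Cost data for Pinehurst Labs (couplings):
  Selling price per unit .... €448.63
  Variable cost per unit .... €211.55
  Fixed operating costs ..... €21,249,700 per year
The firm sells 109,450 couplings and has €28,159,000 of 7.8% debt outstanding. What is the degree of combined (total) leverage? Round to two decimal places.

10.37

Contribution at this volume is 109,450 × €237.08 = €25,948,406.00.
Operating income = contribution − fixed costs = €25,948,406.00 − €21,249,700 = €4,698,706.00. Interest = €2,196,402.00.
DOL = €25,948,406.00 ÷ €4,698,706.00 = 5.5225; DFL = €4,698,706.00 ÷ €2,502,304.00 = 1.8778.
Combined leverage = 5.5225 × 1.8778 = 10.3702.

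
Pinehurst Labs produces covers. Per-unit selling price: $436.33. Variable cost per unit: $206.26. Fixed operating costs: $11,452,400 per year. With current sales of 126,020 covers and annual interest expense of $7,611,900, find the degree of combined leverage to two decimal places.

2.92

Total contribution margin = 126,020 × $230.07 = $28,993,421.40.
Subtracting fixed costs: EBIT = $28,993,421.40 − $11,452,400 = $17,541,021.40. Interest = $7,611,900.00.
DOL = $28,993,421.40 ÷ $17,541,021.40 = 1.6529; DFL = $17,541,021.40 ÷ $9,929,121.40 = 1.7666.
Combined leverage = 1.6529 × 1.7666 = 2.9200.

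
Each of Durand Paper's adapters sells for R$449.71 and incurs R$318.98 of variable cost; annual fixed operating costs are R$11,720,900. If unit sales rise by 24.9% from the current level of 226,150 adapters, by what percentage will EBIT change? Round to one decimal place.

Total contribution margin = 226,150 × R$130.73 = R$29,564,589.50.
Operating income = contribution − fixed costs = R$29,564,589.50 − R$11,720,900 = R$17,843,689.50.
So DOL = total CM / EBIT = R$29,564,589.50 / R$17,843,689.50 = 1.6569.
So EBIT moves 1.6569 × (+24.9%) = +41.3%.

+41.3%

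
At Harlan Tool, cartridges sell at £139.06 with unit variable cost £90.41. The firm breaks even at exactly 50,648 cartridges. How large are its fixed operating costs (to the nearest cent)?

Unit CM = price − variable cost = £139.06 − £90.41 = £48.65.
Fixed costs = break-even units × CM = 50,648 × £48.65 = £2,464,025.20.

£2,464,025.20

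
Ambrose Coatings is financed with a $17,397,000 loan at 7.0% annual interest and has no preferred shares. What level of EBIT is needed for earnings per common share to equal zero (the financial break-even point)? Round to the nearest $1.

$1,217,790

Annual interest = 7.0% × $17,397,000 = $1,217,790.00.
With no preferred dividends, EPS = 0 when EBIT exactly covers interest, so the financial break-even EBIT is $1,217,790.00.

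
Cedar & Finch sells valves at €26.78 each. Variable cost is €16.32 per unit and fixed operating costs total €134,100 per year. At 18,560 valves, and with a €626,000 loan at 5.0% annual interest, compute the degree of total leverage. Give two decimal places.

6.76

Total contribution margin = 18,560 × €10.46 = €194,137.60.
Operating income = contribution − fixed costs = €194,137.60 − €134,100 = €60,037.60. Interest = €31,300.00.
DOL = €194,137.60 ÷ €60,037.60 = 3.2336; DFL = €60,037.60 ÷ €28,737.60 = 2.0892.
DCL = DOL × DFL = 3.2336 × 2.0892 = 6.7556.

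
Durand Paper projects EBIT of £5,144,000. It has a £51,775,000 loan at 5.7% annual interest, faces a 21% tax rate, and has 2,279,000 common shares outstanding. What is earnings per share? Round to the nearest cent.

Interest = £2,951,175.00, so EBT = £5,144,000 − £2,951,175.00 = £2,192,825.00.
After tax at 21%: net income = £2,192,825.00 × 0.79 = £1,732,331.75.
EPS = £1,732,331.75 ÷ 2,279,000 = £0.76.

£0.76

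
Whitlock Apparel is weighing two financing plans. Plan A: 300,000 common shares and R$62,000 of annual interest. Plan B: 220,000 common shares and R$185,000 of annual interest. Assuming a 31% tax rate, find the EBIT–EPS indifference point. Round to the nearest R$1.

R$523,250

Set EPS_A = EPS_B: (EBIT − R$62,000)(1 − 0.31) ÷ 300,000 = (EBIT − R$185,000)(1 − 0.31) ÷ 220,000.
The (1 − t) factor cancels: (EBIT − 62,000) × 220,000 = (EBIT − 185,000) × 300,000.
EBIT × (300,000 − 220,000) = 185,000 × 300,000 − 62,000 × 220,000 = 41,860,000,000, so EBIT = 41,860,000,000 ÷ 80,000 = 523,250.00.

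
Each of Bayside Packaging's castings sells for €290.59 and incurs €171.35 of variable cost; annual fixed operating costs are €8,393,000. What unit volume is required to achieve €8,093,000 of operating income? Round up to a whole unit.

138,259 castings

Unit CM = price − variable cost = €290.59 − €171.35 = €119.24.
Need Q such that Q × €119.24 − €8,393,000 = €8,093,000, i.e. Q = €16,486,000 / €119.24 = 138,258.97 → 138,259.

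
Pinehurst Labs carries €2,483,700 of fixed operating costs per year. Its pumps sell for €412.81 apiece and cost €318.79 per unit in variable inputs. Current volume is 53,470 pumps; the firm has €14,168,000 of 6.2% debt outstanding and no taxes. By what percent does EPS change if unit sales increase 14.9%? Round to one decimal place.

+45.0%

Total contribution margin = 53,470 × €94.02 = €5,027,249.40.
EBIT = €5,027,249.40 − €2,483,700 = €2,543,549.40.
After interest of €878,416.00, pre-tax earnings = €1,665,133.40.
Degree of combined leverage = contribution ÷ (EBIT − I) = €5,027,249.40 ÷ €1,665,133.40 = 3.0191.
EPS therefore changes by 3.0191 × (+14.9%) = +45.0%.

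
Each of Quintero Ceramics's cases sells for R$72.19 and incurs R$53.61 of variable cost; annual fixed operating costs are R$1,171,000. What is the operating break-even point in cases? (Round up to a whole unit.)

63,025 cases

Unit CM = price − variable cost = R$72.19 − R$53.61 = R$18.58.
Units to break even: R$1,171,000 ÷ R$18.58 = 63,024.76, rounded up to 63,025.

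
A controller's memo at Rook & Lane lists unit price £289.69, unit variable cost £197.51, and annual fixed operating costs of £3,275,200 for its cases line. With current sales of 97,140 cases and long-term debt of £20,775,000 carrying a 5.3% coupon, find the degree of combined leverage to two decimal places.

1.96

Contribution at this volume is 97,140 × £92.18 = £8,954,365.20.
EBIT = £8,954,365.20 − £3,275,200 = £5,679,165.20. Interest = £1,101,075.00, so EBIT − I = £4,578,090.20.
DCL = contribution ÷ (EBIT − I) = £8,954,365.20 ÷ £4,578,090.20 = 1.9559.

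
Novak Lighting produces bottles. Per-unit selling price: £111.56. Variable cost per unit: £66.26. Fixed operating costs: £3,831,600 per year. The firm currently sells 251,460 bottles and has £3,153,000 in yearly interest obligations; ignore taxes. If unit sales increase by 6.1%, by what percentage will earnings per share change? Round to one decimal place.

+15.8%

Contribution at this volume is 251,460 × £45.30 = £11,391,138.00.
EBIT = £11,391,138.00 − £3,831,600 = £7,559,538.00.
Interest = £3,153,000.00, so EBIT − I = £4,406,538.00.
DCL = total CM / (EBIT − I) = £11,391,138.00 / £4,406,538.00 = 2.5851.
%ΔEPS = DCL × %ΔSales = 2.5851 × +6.1% = +15.8%.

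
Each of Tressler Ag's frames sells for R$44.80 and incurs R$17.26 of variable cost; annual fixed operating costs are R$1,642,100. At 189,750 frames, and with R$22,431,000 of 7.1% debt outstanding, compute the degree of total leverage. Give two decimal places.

Contribution at this volume is 189,750 × R$27.54 = R$5,225,715.00.
Subtracting fixed costs: EBIT = R$5,225,715.00 − R$1,642,100 = R$3,583,615.00. Interest = R$1,592,601.00.
DOL = R$5,225,715.00 ÷ R$3,583,615.00 = 1.4582; DFL = R$3,583,615.00 ÷ R$1,991,014.00 = 1.7999.
DCL = DOL × DFL = 1.4582 × 1.7999 = 2.6246.

2.62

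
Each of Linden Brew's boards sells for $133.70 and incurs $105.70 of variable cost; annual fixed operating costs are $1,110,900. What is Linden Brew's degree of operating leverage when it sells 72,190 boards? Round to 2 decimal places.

Contribution at this volume is 72,190 × $28.00 = $2,021,320.00.
Subtracting fixed costs: EBIT = $2,021,320.00 − $1,110,900 = $910,420.00.
Degree of operating leverage = $2,021,320.00 / $910,420.00 = 2.2202.

2.22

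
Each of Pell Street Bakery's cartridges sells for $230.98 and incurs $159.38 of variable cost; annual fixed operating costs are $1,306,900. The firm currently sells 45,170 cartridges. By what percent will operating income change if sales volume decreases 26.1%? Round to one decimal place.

Contribution at this volume is 45,170 × $71.60 = $3,234,172.00.
EBIT = $3,234,172.00 − $1,306,900 = $1,927,272.00.
Degree of operating leverage = $3,234,172.00 / $1,927,272.00 = 1.6781.
Operating income changes by 1.6781 × -26.1% = -43.8%.

-43.8%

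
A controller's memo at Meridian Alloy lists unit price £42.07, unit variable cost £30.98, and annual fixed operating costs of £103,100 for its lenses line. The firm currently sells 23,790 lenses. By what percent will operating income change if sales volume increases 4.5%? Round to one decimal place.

At 23,790 units, contribution = 23,790 × £11.09 = £263,831.10.
Operating income = contribution − fixed costs = £263,831.10 − £103,100 = £160,731.10.
Degree of operating leverage = £263,831.10 / £160,731.10 = 1.6414.
So EBIT moves 1.6414 × (+4.5%) = +7.4%.

+7.4%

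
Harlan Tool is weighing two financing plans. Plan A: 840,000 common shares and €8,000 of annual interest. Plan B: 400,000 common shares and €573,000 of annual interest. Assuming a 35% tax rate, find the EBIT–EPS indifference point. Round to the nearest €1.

€1,086,636

Set EPS_A = EPS_B: (EBIT − €8,000)(1 − 0.35) ÷ 840,000 = (EBIT − €573,000)(1 − 0.35) ÷ 400,000.
Cancelling (1 − t) and cross-multiplying: 400,000·(EBIT − 8,000) = 840,000·(EBIT − 573,000).
EBIT × (840,000 − 400,000) = 573,000 × 840,000 − 8,000 × 400,000 = 478,120,000,000, so EBIT = 478,120,000,000 ÷ 440,000 = 1,086,636.36.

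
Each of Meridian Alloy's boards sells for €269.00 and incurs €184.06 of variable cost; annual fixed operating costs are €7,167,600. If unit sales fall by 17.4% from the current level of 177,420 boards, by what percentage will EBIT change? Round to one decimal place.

At 177,420 units, contribution = 177,420 × €84.94 = €15,070,054.80.
Operating income = contribution − fixed costs = €15,070,054.80 − €7,167,600 = €7,902,454.80.
So DOL = total CM / EBIT = €15,070,054.80 / €7,902,454.80 = 1.9070.
Operating income changes by 1.9070 × -17.4% = -33.2%.

-33.2%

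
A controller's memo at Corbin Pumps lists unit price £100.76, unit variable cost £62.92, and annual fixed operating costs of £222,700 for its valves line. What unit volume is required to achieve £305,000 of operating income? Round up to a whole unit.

13,946 valves

Contribution margin per unit = £100.76 − £62.92 = £37.84.
Required volume = (fixed costs + target profit) ÷ CM = (£222,700 + £305,000) ÷ £37.84 = 13,945.56, so 13,946 valves.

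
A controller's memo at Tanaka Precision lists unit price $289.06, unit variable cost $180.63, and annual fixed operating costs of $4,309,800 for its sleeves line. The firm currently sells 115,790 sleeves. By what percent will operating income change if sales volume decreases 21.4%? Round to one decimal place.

-32.6%

Total contribution margin = 115,790 × $108.43 = $12,555,109.70.
Operating income = contribution − fixed costs = $12,555,109.70 − $4,309,800 = $8,245,309.70.
Degree of operating leverage = $12,555,109.70 / $8,245,309.70 = 1.5227.
Operating income changes by 1.5227 × -21.4% = -32.6%.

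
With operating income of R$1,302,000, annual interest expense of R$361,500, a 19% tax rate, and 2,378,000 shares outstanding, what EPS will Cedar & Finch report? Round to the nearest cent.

R$0.32

Interest = R$361,500.00, so EBT = R$1,302,000 − R$361,500.00 = R$940,500.00.
Net income = R$940,500.00 × (1 − 0.19) = R$761,805.00.
EPS = R$761,805.00 ÷ 2,378,000 = R$0.32.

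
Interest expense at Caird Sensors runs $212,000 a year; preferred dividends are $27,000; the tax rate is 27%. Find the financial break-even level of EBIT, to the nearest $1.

Preferred dividends are paid after tax, so their pre-tax equivalent is $27,000 ÷ (1 − 0.27) = $36,986.30.
EPS = 0 when EBIT covers interest plus the pre-tax preferred burden: $212,000 + $36,986.30 = $248,986.30.

$248,986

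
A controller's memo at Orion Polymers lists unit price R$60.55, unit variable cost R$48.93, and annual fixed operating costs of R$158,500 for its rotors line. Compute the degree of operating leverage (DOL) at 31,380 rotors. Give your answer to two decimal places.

At 31,380 units, contribution = 31,380 × R$11.62 = R$364,635.60.
Subtracting fixed costs: EBIT = R$364,635.60 − R$158,500 = R$206,135.60.
Degree of operating leverage = R$364,635.60 / R$206,135.60 = 1.7689.

1.77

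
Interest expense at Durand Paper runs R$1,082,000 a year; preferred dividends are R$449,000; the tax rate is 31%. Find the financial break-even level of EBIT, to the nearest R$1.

R$1,732,725

Preferred dividends are paid after tax, so their pre-tax equivalent is R$449,000 ÷ (1 − 0.31) = R$650,724.64.
Financial break-even EBIT = interest + D_p ÷ (1 − t) = R$1,082,000 + R$650,724.64 = R$1,732,724.64.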